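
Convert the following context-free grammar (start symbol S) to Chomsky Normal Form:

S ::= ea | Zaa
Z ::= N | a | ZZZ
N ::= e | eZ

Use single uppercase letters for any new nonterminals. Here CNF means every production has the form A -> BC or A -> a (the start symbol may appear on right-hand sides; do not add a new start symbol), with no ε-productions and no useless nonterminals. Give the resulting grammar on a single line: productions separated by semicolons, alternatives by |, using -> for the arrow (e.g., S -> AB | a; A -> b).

S -> AB | ZC; A -> e; B -> a; C -> BB; D -> ZZ; Z -> a | e | AZ | ZD

No ε-productions.
After unit-elimination: S -> ea | Zaa; N -> e | eZ; Z -> a | e | eZ | ZZZ.
TERM: introduce B -> a, A -> e and substitute in every rule of length ≥2.
BIN: S -> ZBB becomes S -> ZC, C -> BB; Z -> ZZZ becomes Z -> ZD, D -> ZZ.
Drop unreachable/unproductive: N.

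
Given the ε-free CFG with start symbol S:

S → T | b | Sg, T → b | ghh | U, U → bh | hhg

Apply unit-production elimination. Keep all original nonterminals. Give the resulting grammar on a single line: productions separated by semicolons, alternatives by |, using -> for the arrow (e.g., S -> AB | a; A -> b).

Unit productions: S->T, T->U.
Unit pairs (A ⇒* B via units): (S,T), (S,U), (T,U).
S: inherits non-unit rules of {S, T, U} → Sg | b | bh | ghh | hhg.
T: inherits non-unit rules of {T, U} → b | bh | ghh | hhg.
U: inherits non-unit rules of {U} → bh | hhg.

S -> b | Sg | bh | ghh | hhg; T -> b | bh | ghh | hhg; U -> bh | hhg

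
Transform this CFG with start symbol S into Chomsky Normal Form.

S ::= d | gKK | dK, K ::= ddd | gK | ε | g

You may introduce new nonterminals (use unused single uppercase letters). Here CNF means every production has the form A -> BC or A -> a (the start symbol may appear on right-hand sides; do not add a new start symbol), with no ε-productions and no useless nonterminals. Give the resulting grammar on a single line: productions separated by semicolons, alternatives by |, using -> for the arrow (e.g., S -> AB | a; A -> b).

S -> d | g | AK | BD | BK; A -> d; B -> g; C -> AA; D -> KK; K -> g | AC | BK

Nullable: {K}; after ε-elimination: S -> d | g | dK | gK | gKK; K -> g | gK | ddd.
No unit productions to eliminate.
TERM: introduce A -> d, B -> g and substitute in every rule of length ≥2.
BIN: K -> AAA becomes K -> AC, C -> AA; S -> BKK becomes S -> BD, D -> KK.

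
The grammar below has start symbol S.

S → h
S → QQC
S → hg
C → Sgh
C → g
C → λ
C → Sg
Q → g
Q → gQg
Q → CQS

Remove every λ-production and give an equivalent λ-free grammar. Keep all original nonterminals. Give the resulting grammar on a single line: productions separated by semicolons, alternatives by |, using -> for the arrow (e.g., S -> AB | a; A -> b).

S -> h | QQ | hg | QQC; C -> g | Sg | Sgh; Q -> g | QS | CQS | gQg

Nullable set: {C}.
S -> QQC: C nullable, giving QQ | QQC.
Drop C -> λ.
Q -> CQS: C nullable, giving CQS | QS.
Unchanged (no nullable symbols): S -> h; S -> hg; C -> Sg; C -> Sgh; C -> g; Q -> g; Q -> gQg.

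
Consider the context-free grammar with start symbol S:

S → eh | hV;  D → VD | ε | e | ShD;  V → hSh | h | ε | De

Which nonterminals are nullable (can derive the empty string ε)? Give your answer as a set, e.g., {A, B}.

Directly nullable (have an ε-rule): {D, V}.
Not nullable: S — each has a terminal in every rule's right-hand side or depends on a non-nullable symbol.

{D, V}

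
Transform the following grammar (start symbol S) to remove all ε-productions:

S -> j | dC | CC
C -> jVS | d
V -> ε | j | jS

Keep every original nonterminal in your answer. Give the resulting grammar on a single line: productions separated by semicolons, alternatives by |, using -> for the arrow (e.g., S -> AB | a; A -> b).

Nullable set: {V}.
C -> jVS: V nullable, giving jS | jVS.
Drop V -> ε.
Unchanged (no nullable symbols): S -> CC; S -> dC; S -> j; C -> d; V -> j; V -> jS.

S -> j | CC | dC; C -> d | jS | jVS; V -> j | jS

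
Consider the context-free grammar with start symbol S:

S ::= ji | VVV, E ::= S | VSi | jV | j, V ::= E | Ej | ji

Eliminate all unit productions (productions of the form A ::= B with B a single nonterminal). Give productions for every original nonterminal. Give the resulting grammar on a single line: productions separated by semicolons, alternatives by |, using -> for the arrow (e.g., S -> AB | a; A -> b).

Unit productions: E->S, V->E.
Unit pairs (A ⇒* B via units): (E,S), (V,E), (V,S).
S: inherits non-unit rules of {S} → VVV | ji.
E: inherits non-unit rules of {E, S} → VSi | VVV | j | jV | ji.
V: inherits non-unit rules of {E, S, V} → Ej | VSi | VVV | j | jV | ji.

S -> ji | VVV; E -> j | jV | ji | VSi | VVV; V -> j | Ej | jV | ji | VSi | VVV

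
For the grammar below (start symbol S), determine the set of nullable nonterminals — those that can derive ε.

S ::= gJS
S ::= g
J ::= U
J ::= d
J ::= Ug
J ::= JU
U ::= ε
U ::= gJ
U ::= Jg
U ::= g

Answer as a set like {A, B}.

{J, U}

Directly nullable (have an ε-rule): {U}.
J is nullable via J -> U (every symbol on the right is already known nullable).
Not nullable: S — each has a terminal in every rule's right-hand side or depends on a non-nullable symbol.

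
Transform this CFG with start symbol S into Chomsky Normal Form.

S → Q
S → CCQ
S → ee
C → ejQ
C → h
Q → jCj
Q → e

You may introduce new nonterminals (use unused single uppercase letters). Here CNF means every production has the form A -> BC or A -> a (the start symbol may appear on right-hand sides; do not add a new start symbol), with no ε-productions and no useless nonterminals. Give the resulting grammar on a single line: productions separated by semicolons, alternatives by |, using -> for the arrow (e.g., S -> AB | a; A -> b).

S -> e | AA | BF | CG; A -> e; B -> j; C -> h | AD; D -> BQ; E -> CB; F -> CB; G -> CQ; Q -> e | BE

No ε-productions.
After unit-elimination: S -> e | ee | CCQ | jCj; C -> h | ejQ; Q -> e | jCj.
TERM: introduce A -> e, B -> j and substitute in every rule of length ≥2.
BIN: C -> ABQ becomes C -> AD, D -> BQ; Q -> BCB becomes Q -> BE, E -> CB; S -> BCB becomes S -> BF, F -> CB; S -> CCQ becomes S -> CG, G -> CQ.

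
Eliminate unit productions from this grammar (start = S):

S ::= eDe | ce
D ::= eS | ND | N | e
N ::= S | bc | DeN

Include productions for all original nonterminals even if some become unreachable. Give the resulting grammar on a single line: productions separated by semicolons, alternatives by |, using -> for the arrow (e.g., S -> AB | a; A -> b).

Unit productions: D->N, N->S.
Unit pairs (A ⇒* B via units): (D,N), (D,S), (N,S).
S: inherits non-unit rules of {S} → ce | eDe.
D: inherits non-unit rules of {D, N, S} → DeN | ND | bc | ce | e | eDe | eS.
N: inherits non-unit rules of {N, S} → DeN | bc | ce | eDe.

S -> ce | eDe; D -> e | ND | bc | ce | eS | DeN | eDe; N -> bc | ce | DeN | eDe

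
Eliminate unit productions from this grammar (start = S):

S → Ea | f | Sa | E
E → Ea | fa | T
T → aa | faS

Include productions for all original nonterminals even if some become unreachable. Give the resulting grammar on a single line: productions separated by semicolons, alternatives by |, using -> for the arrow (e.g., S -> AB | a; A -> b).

S -> f | Ea | Sa | aa | fa | faS; E -> Ea | aa | fa | faS; T -> aa | faS

Unit productions: E->T, S->E.
Unit pairs (A ⇒* B via units): (E,T), (S,E), (S,T).
S: inherits non-unit rules of {E, S, T} → Ea | Sa | aa | f | fa | faS.
E: inherits non-unit rules of {E, T} → Ea | aa | fa | faS.
T: inherits non-unit rules of {T} → aa | faS.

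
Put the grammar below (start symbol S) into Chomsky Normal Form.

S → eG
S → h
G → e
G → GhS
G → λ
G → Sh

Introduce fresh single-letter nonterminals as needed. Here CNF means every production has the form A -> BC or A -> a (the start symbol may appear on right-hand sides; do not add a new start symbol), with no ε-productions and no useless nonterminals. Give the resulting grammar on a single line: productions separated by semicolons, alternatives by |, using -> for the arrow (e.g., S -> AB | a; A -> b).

Nullable: {G}; after ε-elimination: S -> e | h | eG; G -> e | Sh | hS | GhS.
No unit productions to eliminate.
TERM: introduce B -> e, A -> h and substitute in every rule of length ≥2.
BIN: G -> GAS becomes G -> GC, C -> AS.

S -> e | h | BG; A -> h; B -> e; C -> AS; G -> e | AS | GC | SA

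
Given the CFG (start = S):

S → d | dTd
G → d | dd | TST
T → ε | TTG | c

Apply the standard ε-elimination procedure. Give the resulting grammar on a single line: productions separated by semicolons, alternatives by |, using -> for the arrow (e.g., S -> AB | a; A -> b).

S -> d | dd | dTd; G -> S | d | ST | TS | dd | TST; T -> G | c | TG | TTG

Nullable set: {T}.
S -> dTd: T nullable, giving dTd | dd.
G -> TST: T, T nullable, giving S | ST | TS | TST.
Drop T -> ε.
T -> TTG: T, T nullable, giving G | TG | TTG.
Unchanged (no nullable symbols): S -> d; G -> d; G -> dd; T -> c.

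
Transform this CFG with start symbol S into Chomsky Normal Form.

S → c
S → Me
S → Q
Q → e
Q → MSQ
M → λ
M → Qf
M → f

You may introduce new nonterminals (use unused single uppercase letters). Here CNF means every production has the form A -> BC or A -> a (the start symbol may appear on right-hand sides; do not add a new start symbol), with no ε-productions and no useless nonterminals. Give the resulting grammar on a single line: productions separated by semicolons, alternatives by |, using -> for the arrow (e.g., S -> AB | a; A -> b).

S -> c | e | MB | MD | SQ; A -> f; B -> e; C -> SQ; D -> SQ; M -> f | QA; Q -> e | MC | SQ

Nullable: {M}; after ε-elimination: S -> Q | c | e | Me; M -> f | Qf; Q -> e | SQ | MSQ.
After unit-elimination: S -> c | e | Me | SQ | MSQ; M -> f | Qf; Q -> e | SQ | MSQ.
TERM: introduce B -> e, A -> f and substitute in every rule of length ≥2.
BIN: Q -> MSQ becomes Q -> MC, C -> SQ; S -> MSQ becomes S -> MD, D -> SQ.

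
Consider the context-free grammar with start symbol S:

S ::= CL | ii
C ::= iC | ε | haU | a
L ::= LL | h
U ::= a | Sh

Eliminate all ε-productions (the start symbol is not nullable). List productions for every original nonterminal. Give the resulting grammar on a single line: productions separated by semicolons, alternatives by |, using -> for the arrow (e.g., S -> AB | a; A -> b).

Nullable set: {C}.
S -> CL: C nullable, giving CL | L.
Drop C -> ε.
C -> iC: C nullable, giving i | iC.
Unchanged (no nullable symbols): S -> ii; C -> a; C -> haU; L -> LL; L -> h; U -> Sh; U -> a.

S -> L | CL | ii; C -> a | i | iC | haU; L -> h | LL; U -> a | Sh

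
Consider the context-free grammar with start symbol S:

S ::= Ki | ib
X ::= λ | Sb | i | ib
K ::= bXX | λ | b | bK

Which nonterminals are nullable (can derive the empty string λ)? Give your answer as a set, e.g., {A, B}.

{K, X}

Directly nullable (have an ε-rule): {K, X}.
Not nullable: S — each has a terminal in every rule's right-hand side or depends on a non-nullable symbol.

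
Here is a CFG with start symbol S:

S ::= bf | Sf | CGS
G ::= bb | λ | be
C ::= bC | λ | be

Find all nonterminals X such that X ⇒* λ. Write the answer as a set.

Directly nullable (have an ε-rule): {C, G}.
Not nullable: S — each has a terminal in every rule's right-hand side or depends on a non-nullable symbol.

{C, G}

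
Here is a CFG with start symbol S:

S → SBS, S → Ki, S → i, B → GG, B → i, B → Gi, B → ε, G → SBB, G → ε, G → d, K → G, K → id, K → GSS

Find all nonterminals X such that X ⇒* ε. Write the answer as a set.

Directly nullable (have an ε-rule): {B, G}.
K is nullable via K -> G (every symbol on the right is already known nullable).
Not nullable: S — each has a terminal in every rule's right-hand side or depends on a non-nullable symbol.

{B, G, K}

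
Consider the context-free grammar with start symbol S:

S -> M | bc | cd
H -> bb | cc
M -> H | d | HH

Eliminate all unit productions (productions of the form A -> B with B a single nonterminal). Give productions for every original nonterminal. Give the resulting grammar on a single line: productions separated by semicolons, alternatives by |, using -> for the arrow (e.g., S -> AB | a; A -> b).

Unit productions: M->H, S->M.
Unit pairs (A ⇒* B via units): (M,H), (S,H), (S,M).
S: inherits non-unit rules of {H, M, S} → HH | bb | bc | cc | cd | d.
H: inherits non-unit rules of {H} → bb | cc.
M: inherits non-unit rules of {H, M} → HH | bb | cc | d.

S -> d | HH | bb | bc | cc | cd; H -> bb | cc; M -> d | HH | bb | cc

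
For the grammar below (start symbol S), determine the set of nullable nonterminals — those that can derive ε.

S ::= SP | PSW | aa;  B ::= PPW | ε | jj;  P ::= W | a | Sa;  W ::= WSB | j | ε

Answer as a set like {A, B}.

{B, P, W}

Directly nullable (have an ε-rule): {B, W}.
P is nullable via P -> W (every symbol on the right is already known nullable).
Not nullable: S — each has a terminal in every rule's right-hand side or depends on a non-nullable symbol.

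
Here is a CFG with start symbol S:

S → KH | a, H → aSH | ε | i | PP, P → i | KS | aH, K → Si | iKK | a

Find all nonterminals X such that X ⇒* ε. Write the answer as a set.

Directly nullable (have an ε-rule): {H}.
Not nullable: K, P, S — each has a terminal in every rule's right-hand side or depends on a non-nullable symbol.

{H}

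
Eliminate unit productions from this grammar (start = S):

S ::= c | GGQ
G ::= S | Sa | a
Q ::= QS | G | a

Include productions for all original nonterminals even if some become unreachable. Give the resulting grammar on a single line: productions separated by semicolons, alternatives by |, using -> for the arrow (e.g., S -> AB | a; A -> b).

S -> c | GGQ; G -> a | c | Sa | GGQ; Q -> a | c | QS | Sa | GGQ

Unit productions: G->S, Q->G.
Unit pairs (A ⇒* B via units): (G,S), (Q,G), (Q,S).
S: inherits non-unit rules of {S} → GGQ | c.
G: inherits non-unit rules of {G, S} → GGQ | Sa | a | c.
Q: inherits non-unit rules of {G, Q, S} → GGQ | QS | Sa | a | c.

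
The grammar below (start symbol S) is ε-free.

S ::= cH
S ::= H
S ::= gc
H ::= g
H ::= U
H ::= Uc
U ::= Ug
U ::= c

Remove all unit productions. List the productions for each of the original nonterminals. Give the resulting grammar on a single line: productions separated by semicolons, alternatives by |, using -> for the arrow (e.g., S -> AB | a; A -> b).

S -> c | g | Uc | Ug | cH | gc; H -> c | g | Uc | Ug; U -> c | Ug

Unit productions: H->U, S->H.
Unit pairs (A ⇒* B via units): (H,U), (S,H), (S,U).
S: inherits non-unit rules of {H, S, U} → Uc | Ug | c | cH | g | gc.
H: inherits non-unit rules of {H, U} → Uc | Ug | c | g.
U: inherits non-unit rules of {U} → Ug | c.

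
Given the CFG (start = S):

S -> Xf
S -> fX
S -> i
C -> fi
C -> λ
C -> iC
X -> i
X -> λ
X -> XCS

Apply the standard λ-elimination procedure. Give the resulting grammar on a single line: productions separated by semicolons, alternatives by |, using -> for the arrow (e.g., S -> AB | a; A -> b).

S -> f | i | Xf | fX; C -> i | fi | iC; X -> S | i | CS | XS | XCS

Nullable set: {C, X}.
S -> Xf: X nullable, giving Xf | f.
S -> fX: X nullable, giving f | fX.
Drop C -> λ.
C -> iC: C nullable, giving i | iC.
Drop X -> λ.
X -> XCS: X, C nullable, giving CS | S | XCS | XS.
Unchanged (no nullable symbols): S -> i; C -> fi; X -> i.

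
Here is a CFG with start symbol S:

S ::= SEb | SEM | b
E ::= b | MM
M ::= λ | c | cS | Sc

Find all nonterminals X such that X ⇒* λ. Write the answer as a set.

{E, M}

Directly nullable (have an ε-rule): {M}.
E is nullable via E -> MM (every symbol on the right is already known nullable).
Not nullable: S — each has a terminal in every rule's right-hand side or depends on a non-nullable symbol.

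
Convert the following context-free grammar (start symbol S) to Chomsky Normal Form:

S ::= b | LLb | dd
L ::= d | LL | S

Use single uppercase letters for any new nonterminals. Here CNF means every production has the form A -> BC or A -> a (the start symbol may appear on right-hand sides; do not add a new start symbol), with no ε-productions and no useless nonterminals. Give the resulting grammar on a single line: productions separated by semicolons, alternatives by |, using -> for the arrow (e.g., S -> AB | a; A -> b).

S -> b | BB | LD; A -> b; B -> d; C -> LA; D -> LA; L -> b | d | BB | LC | LL

No ε-productions.
After unit-elimination: S -> b | dd | LLb; L -> b | d | LL | dd | LLb.
TERM: introduce A -> b, B -> d and substitute in every rule of length ≥2.
BIN: L -> LLA becomes L -> LC, C -> LA; S -> LLA becomes S -> LD, D -> LA.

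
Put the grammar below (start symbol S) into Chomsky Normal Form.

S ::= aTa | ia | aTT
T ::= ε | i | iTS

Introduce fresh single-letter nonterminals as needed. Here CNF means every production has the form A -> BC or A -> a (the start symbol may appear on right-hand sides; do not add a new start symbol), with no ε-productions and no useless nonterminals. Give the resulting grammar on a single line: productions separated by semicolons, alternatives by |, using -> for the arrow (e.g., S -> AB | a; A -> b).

S -> a | AA | AC | AD | AT | BA; A -> a; B -> i; C -> TA; D -> TT; E -> TS; T -> i | BE | BS

Nullable: {T}; after ε-elimination: S -> a | aT | aa | ia | aTT | aTa; T -> i | iS | iTS.
No unit productions to eliminate.
TERM: introduce A -> a, B -> i and substitute in every rule of length ≥2.
BIN: S -> ATA becomes S -> AC, C -> TA; S -> ATT becomes S -> AD, D -> TT; T -> BTS becomes T -> BE, E -> TS.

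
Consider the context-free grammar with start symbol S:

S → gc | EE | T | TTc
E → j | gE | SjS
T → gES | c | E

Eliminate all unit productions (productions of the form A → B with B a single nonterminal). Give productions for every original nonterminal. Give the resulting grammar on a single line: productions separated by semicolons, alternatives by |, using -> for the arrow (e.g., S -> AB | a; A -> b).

Unit productions: S->T, T->E.
Unit pairs (A ⇒* B via units): (S,E), (S,T), (T,E).
S: inherits non-unit rules of {E, S, T} → EE | SjS | TTc | c | gE | gES | gc | j.
E: inherits non-unit rules of {E} → SjS | gE | j.
T: inherits non-unit rules of {E, T} → SjS | c | gE | gES | j.

S -> c | j | EE | gE | gc | SjS | TTc | gES; E -> j | gE | SjS; T -> c | j | gE | SjS | gES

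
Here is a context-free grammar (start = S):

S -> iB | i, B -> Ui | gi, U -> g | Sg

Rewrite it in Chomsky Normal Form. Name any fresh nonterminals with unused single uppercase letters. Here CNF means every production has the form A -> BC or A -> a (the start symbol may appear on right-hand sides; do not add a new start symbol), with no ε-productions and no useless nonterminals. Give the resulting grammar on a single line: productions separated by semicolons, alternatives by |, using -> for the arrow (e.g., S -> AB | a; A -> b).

S -> i | AB; A -> i; B -> CA | UA; C -> g; U -> g | SC

No ε-productions.
No unit productions to eliminate.
TERM: introduce C -> g, A -> i and substitute in every rule of length ≥2.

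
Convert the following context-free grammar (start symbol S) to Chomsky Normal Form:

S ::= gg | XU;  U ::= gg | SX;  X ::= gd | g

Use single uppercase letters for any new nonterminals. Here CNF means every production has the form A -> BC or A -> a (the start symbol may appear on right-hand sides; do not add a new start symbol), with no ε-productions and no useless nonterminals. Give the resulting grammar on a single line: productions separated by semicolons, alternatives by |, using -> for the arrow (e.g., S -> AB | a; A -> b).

No ε-productions.
No unit productions to eliminate.
TERM: introduce B -> d, A -> g and substitute in every rule of length ≥2.

S -> AA | XU; A -> g; B -> d; U -> AA | SX; X -> g | AB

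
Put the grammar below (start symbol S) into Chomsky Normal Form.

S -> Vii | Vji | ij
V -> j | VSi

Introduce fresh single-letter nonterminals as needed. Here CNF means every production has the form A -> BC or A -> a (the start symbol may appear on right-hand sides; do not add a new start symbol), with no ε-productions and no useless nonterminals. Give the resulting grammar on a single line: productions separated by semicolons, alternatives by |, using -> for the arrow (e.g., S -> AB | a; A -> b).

S -> AB | VC | VD; A -> i; B -> j; C -> AA; D -> BA; E -> SA; V -> j | VE

No ε-productions.
No unit productions to eliminate.
TERM: introduce A -> i, B -> j and substitute in every rule of length ≥2.
BIN: S -> VAA becomes S -> VC, C -> AA; S -> VBA becomes S -> VD, D -> BA; V -> VSA becomes V -> VE, E -> SA.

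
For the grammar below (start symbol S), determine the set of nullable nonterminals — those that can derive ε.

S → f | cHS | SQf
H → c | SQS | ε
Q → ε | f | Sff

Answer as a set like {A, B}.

Directly nullable (have an ε-rule): {H, Q}.
Not nullable: S — each has a terminal in every rule's right-hand side or depends on a non-nullable symbol.

{H, Q}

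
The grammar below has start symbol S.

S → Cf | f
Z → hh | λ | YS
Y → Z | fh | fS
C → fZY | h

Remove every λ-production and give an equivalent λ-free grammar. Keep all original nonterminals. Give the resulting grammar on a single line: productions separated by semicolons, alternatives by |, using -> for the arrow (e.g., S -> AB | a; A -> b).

Nullable set: {Y, Z}.
C -> fZY: Z, Y nullable, giving f | fY | fZ | fZY.
Y -> Z: Z nullable, giving Z.
Drop Z -> λ.
Z -> YS: Y nullable, giving S | YS.
Unchanged (no nullable symbols): S -> Cf; S -> f; C -> h; Y -> fS; Y -> fh; Z -> hh.

S -> f | Cf; C -> f | h | fY | fZ | fZY; Y -> Z | fS | fh; Z -> S | YS | hh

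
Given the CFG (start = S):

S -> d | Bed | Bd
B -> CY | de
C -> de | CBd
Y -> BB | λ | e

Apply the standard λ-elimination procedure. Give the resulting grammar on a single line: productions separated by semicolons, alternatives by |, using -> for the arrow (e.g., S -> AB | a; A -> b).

S -> d | Bd | Bed; B -> C | CY | de; C -> de | CBd; Y -> e | BB

Nullable set: {Y}.
B -> CY: Y nullable, giving C | CY.
Drop Y -> λ.
Unchanged (no nullable symbols): S -> Bd; S -> Bed; S -> d; B -> de; C -> CBd; C -> de; Y -> BB; Y -> e.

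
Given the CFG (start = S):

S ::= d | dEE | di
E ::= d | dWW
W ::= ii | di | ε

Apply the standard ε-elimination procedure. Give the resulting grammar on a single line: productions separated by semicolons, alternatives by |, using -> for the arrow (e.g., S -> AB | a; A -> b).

Nullable set: {W}.
E -> dWW: W, W nullable, giving d | dW | dWW.
Drop W -> ε.
Unchanged (no nullable symbols): S -> d; S -> dEE; S -> di; E -> d; W -> di; W -> ii.

S -> d | di | dEE; E -> d | dW | dWW; W -> di | ii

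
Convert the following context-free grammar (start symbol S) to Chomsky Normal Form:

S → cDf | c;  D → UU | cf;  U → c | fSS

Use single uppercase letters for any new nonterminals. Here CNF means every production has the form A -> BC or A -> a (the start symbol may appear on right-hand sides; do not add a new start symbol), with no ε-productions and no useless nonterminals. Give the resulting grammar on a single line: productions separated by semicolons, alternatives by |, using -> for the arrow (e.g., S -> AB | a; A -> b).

S -> c | AC; A -> c; B -> f; C -> DB; D -> AB | UU; E -> SS; U -> c | BE

No ε-productions.
No unit productions to eliminate.
TERM: introduce A -> c, B -> f and substitute in every rule of length ≥2.
BIN: S -> ADB becomes S -> AC, C -> DB; U -> BSS becomes U -> BE, E -> SS.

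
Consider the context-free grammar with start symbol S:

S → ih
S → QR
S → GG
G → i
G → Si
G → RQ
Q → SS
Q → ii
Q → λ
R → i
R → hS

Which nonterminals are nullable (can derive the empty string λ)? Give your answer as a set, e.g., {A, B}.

{Q}

Directly nullable (have an ε-rule): {Q}.
Not nullable: G, R, S — each has a terminal in every rule's right-hand side or depends on a non-nullable symbol.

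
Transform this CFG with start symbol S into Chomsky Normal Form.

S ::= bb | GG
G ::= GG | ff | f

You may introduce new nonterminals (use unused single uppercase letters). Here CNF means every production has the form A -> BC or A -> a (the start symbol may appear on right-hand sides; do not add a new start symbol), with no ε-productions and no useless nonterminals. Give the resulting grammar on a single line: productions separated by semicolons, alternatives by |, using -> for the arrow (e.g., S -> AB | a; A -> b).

No ε-productions.
No unit productions to eliminate.
TERM: introduce B -> b, A -> f and substitute in every rule of length ≥2.

S -> BB | GG; A -> f; B -> b; G -> f | AA | GG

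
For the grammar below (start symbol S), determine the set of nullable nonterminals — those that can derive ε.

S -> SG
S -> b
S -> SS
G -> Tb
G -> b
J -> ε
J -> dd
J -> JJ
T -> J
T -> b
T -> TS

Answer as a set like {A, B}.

Directly nullable (have an ε-rule): {J}.
T is nullable via T -> J (every symbol on the right is already known nullable).
Not nullable: G, S — each has a terminal in every rule's right-hand side or depends on a non-nullable symbol.

{J, T}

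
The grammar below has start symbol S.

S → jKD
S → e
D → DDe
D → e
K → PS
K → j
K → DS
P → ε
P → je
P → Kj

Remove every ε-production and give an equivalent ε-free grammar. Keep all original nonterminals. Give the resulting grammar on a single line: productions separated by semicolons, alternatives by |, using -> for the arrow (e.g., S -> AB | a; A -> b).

S -> e | jKD; D -> e | DDe; K -> S | j | DS | PS; P -> Kj | je

Nullable set: {P}.
K -> PS: P nullable, giving PS | S.
Drop P -> ε.
Unchanged (no nullable symbols): S -> e; S -> jKD; D -> DDe; D -> e; K -> DS; K -> j; P -> Kj; P -> je.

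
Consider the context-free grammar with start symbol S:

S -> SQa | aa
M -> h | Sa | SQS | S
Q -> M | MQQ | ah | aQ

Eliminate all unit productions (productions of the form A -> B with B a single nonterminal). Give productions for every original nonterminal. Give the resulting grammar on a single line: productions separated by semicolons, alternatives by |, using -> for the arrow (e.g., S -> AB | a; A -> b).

S -> aa | SQa; M -> h | Sa | aa | SQS | SQa; Q -> h | Sa | aQ | aa | ah | MQQ | SQS | SQa

Unit productions: M->S, Q->M.
Unit pairs (A ⇒* B via units): (M,S), (Q,M), (Q,S).
S: inherits non-unit rules of {S} → SQa | aa.
M: inherits non-unit rules of {M, S} → SQS | SQa | Sa | aa | h.
Q: inherits non-unit rules of {M, Q, S} → MQQ | SQS | SQa | Sa | aQ | aa | ah | h.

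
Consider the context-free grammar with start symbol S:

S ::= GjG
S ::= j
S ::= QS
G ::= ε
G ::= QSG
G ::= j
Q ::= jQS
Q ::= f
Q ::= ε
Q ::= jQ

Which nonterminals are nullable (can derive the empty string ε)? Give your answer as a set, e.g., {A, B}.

{G, Q}

Directly nullable (have an ε-rule): {G, Q}.
Not nullable: S — each has a terminal in every rule's right-hand side or depends on a non-nullable symbol.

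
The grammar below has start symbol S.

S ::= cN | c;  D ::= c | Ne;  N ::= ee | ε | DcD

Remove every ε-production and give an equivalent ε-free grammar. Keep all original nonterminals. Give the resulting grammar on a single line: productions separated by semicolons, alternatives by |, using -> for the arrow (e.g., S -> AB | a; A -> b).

Nullable set: {N}.
S -> cN: N nullable, giving c | cN.
D -> Ne: N nullable, giving Ne | e.
Drop N -> ε.
Unchanged (no nullable symbols): S -> c; D -> c; N -> DcD; N -> ee.

S -> c | cN; D -> c | e | Ne; N -> ee | DcD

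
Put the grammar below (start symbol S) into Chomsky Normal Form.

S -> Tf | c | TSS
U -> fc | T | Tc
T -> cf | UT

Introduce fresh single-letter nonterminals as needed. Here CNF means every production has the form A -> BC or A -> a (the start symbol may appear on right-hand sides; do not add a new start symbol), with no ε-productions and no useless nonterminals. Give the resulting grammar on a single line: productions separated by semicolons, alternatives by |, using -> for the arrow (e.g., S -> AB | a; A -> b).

S -> c | TA | TC; A -> f; B -> c; C -> SS; T -> BA | UT; U -> AB | BA | TB | UT

No ε-productions.
After unit-elimination: S -> c | Tf | TSS; T -> UT | cf; U -> Tc | UT | cf | fc.
TERM: introduce B -> c, A -> f and substitute in every rule of length ≥2.
BIN: S -> TSS becomes S -> TC, C -> SS.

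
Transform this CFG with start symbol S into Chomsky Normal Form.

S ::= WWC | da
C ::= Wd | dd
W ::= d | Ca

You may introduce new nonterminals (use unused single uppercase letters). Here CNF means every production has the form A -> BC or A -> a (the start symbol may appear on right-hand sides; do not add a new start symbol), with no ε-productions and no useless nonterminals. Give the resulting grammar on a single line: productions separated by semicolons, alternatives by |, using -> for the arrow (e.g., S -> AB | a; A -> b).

No ε-productions.
No unit productions to eliminate.
TERM: introduce B -> a, A -> d and substitute in every rule of length ≥2.
BIN: S -> WWC becomes S -> WD, D -> WC.

S -> AB | WD; A -> d; B -> a; C -> AA | WA; D -> WC; W -> d | CB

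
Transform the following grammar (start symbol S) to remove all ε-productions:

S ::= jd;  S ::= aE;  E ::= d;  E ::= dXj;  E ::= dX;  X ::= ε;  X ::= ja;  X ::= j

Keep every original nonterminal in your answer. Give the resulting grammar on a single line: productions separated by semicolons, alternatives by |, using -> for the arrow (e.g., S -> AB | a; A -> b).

Nullable set: {X}.
E -> dX: X nullable, giving d | dX.
E -> dXj: X nullable, giving dXj | dj.
Drop X -> ε.
Unchanged (no nullable symbols): S -> aE; S -> jd; E -> d; X -> j; X -> ja.

S -> aE | jd; E -> d | dX | dj | dXj; X -> j | ja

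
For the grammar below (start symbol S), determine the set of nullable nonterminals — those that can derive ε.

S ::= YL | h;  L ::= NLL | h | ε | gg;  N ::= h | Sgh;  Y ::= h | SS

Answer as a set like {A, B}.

Directly nullable (have an ε-rule): {L}.
Not nullable: N, S, Y — each has a terminal in every rule's right-hand side or depends on a non-nullable symbol.

{L}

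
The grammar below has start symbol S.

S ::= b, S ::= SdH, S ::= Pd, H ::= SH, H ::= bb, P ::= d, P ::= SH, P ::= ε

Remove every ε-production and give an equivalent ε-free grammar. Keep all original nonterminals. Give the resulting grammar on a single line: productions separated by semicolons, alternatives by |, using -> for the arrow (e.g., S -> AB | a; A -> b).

S -> b | d | Pd | SdH; H -> SH | bb; P -> d | SH

Nullable set: {P}.
S -> Pd: P nullable, giving Pd | d.
Drop P -> ε.
Unchanged (no nullable symbols): S -> SdH; S -> b; H -> SH; H -> bb; P -> SH; P -> d.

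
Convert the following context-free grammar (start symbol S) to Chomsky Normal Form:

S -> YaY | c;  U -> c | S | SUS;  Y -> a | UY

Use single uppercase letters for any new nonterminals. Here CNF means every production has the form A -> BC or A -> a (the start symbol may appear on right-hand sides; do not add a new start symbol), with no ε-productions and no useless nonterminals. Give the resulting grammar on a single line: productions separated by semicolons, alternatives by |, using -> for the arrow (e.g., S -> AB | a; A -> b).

No ε-productions.
After unit-elimination: S -> c | YaY; U -> c | SUS | YaY; Y -> a | UY.
TERM: introduce A -> a and substitute in every rule of length ≥2.
BIN: S -> YAY becomes S -> YB, B -> AY; U -> SUS becomes U -> SC, C -> US; U -> YAY becomes U -> YD, D -> AY.

S -> c | YB; A -> a; B -> AY; C -> US; D -> AY; U -> c | SC | YD; Y -> a | UY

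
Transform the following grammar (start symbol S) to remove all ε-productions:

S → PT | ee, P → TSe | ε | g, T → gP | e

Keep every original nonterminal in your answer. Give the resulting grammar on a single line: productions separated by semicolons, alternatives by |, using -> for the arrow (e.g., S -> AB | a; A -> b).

S -> T | PT | ee; P -> g | TSe; T -> e | g | gP

Nullable set: {P}.
S -> PT: P nullable, giving PT | T.
Drop P -> ε.
T -> gP: P nullable, giving g | gP.
Unchanged (no nullable symbols): S -> ee; P -> TSe; P -> g; T -> e.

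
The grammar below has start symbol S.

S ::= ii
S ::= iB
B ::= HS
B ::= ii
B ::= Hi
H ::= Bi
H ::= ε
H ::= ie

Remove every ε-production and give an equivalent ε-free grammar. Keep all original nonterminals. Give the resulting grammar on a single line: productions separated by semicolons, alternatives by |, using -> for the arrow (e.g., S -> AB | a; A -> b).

S -> iB | ii; B -> S | i | HS | Hi | ii; H -> Bi | ie

Nullable set: {H}.
B -> HS: H nullable, giving HS | S.
B -> Hi: H nullable, giving Hi | i.
Drop H -> ε.
Unchanged (no nullable symbols): S -> iB; S -> ii; B -> ii; H -> Bi; H -> ie.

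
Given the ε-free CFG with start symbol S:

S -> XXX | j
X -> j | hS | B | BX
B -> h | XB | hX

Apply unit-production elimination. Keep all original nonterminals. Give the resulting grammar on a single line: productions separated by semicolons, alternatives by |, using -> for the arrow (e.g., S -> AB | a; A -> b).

S -> j | XXX; B -> h | XB | hX; X -> h | j | BX | XB | hS | hX

Unit productions: X->B.
Unit pairs (A ⇒* B via units): (X,B).
S: inherits non-unit rules of {S} → XXX | j.
B: inherits non-unit rules of {B} → XB | h | hX.
X: inherits non-unit rules of {B, X} → BX | XB | h | hS | hX | j.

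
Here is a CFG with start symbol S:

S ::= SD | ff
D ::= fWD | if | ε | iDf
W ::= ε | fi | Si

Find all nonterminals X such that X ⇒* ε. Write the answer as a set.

Directly nullable (have an ε-rule): {D, W}.
Not nullable: S — each has a terminal in every rule's right-hand side or depends on a non-nullable symbol.

{D, W}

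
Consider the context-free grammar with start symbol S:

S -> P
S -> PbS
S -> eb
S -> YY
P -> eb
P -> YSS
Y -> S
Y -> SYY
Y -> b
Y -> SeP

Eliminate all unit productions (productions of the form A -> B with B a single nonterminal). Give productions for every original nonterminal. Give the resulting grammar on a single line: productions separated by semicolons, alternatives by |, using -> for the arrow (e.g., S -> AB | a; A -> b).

Unit productions: S->P, Y->S.
Unit pairs (A ⇒* B via units): (S,P), (Y,P), (Y,S).
S: inherits non-unit rules of {P, S} → PbS | YSS | YY | eb.
P: inherits non-unit rules of {P} → YSS | eb.
Y: inherits non-unit rules of {P, S, Y} → PbS | SYY | SeP | YSS | YY | b | eb.

S -> YY | eb | PbS | YSS; P -> eb | YSS; Y -> b | YY | eb | PbS | SYY | SeP | YSS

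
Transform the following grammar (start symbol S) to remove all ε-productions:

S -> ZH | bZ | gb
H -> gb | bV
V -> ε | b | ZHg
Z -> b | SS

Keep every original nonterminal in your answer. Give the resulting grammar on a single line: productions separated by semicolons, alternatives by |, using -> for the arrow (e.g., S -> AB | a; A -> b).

Nullable set: {V}.
H -> bV: V nullable, giving b | bV.
Drop V -> ε.
Unchanged (no nullable symbols): S -> ZH; S -> bZ; S -> gb; H -> gb; V -> ZHg; V -> b; Z -> SS; Z -> b.

S -> ZH | bZ | gb; H -> b | bV | gb; V -> b | ZHg; Z -> b | SS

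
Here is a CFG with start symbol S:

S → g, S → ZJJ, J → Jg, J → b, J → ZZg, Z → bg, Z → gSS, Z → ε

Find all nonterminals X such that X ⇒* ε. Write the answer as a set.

Directly nullable (have an ε-rule): {Z}.
Not nullable: J, S — each has a terminal in every rule's right-hand side or depends on a non-nullable symbol.

{Z}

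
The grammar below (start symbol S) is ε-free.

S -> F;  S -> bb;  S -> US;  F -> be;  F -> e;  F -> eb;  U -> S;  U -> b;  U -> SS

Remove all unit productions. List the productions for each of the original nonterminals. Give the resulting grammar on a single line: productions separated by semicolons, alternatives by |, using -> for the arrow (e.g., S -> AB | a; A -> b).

S -> e | US | bb | be | eb; F -> e | be | eb; U -> b | e | SS | US | bb | be | eb

Unit productions: S->F, U->S.
Unit pairs (A ⇒* B via units): (S,F), (U,F), (U,S).
S: inherits non-unit rules of {F, S} → US | bb | be | e | eb.
F: inherits non-unit rules of {F} → be | e | eb.
U: inherits non-unit rules of {F, S, U} → SS | US | b | bb | be | e | eb.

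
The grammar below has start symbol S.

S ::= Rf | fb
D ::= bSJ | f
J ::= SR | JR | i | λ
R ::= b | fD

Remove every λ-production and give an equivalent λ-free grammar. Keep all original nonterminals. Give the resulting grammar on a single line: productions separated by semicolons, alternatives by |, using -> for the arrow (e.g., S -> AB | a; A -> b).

Nullable set: {J}.
D -> bSJ: J nullable, giving bS | bSJ.
Drop J -> λ.
J -> JR: J nullable, giving JR | R.
Unchanged (no nullable symbols): S -> Rf; S -> fb; D -> f; J -> SR; J -> i; R -> b; R -> fD.

S -> Rf | fb; D -> f | bS | bSJ; J -> R | i | JR | SR; R -> b | fD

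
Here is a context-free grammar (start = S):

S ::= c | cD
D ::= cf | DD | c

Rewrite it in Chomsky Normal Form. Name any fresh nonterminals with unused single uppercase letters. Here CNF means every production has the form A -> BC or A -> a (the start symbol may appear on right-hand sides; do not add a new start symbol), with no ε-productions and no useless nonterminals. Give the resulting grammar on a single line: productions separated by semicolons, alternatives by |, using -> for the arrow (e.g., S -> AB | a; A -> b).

No ε-productions.
No unit productions to eliminate.
TERM: introduce A -> c, B -> f and substitute in every rule of length ≥2.

S -> c | AD; A -> c; B -> f; D -> c | AB | DD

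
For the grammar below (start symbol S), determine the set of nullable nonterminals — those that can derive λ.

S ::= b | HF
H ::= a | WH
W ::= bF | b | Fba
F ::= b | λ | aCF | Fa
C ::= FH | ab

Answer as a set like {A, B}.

{F}

Directly nullable (have an ε-rule): {F}.
Not nullable: C, H, S, W — each has a terminal in every rule's right-hand side or depends on a non-nullable symbol.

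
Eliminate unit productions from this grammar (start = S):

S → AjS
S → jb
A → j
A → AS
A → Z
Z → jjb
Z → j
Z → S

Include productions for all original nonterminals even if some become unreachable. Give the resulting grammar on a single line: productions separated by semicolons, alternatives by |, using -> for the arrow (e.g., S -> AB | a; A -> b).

Unit productions: A->Z, Z->S.
Unit pairs (A ⇒* B via units): (A,S), (A,Z), (Z,S).
S: inherits non-unit rules of {S} → AjS | jb.
A: inherits non-unit rules of {A, S, Z} → AS | AjS | j | jb | jjb.
Z: inherits non-unit rules of {S, Z} → AjS | j | jb | jjb.

S -> jb | AjS; A -> j | AS | jb | AjS | jjb; Z -> j | jb | AjS | jjb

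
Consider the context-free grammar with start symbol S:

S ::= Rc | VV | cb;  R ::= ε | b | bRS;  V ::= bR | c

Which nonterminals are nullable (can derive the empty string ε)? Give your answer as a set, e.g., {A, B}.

Directly nullable (have an ε-rule): {R}.
Not nullable: S, V — each has a terminal in every rule's right-hand side or depends on a non-nullable symbol.

{R}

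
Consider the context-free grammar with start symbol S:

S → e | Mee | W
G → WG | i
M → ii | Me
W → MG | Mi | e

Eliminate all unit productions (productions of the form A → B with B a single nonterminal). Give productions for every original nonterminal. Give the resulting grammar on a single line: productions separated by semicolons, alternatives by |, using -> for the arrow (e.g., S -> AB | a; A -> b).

S -> e | MG | Mi | Mee; G -> i | WG; M -> Me | ii; W -> e | MG | Mi

Unit productions: S->W.
Unit pairs (A ⇒* B via units): (S,W).
S: inherits non-unit rules of {S, W} → MG | Mee | Mi | e.
G: inherits non-unit rules of {G} → WG | i.
M: inherits non-unit rules of {M} → Me | ii.
W: inherits non-unit rules of {W} → MG | Mi | e.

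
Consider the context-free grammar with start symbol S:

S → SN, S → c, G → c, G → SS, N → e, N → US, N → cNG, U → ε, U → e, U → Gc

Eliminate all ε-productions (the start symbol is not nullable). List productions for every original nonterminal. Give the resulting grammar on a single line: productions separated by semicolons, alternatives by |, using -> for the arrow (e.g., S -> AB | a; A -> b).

Nullable set: {U}.
N -> US: U nullable, giving S | US.
Drop U -> ε.
Unchanged (no nullable symbols): S -> SN; S -> c; G -> SS; G -> c; N -> cNG; N -> e; U -> Gc; U -> e.

S -> c | SN; G -> c | SS; N -> S | e | US | cNG; U -> e | Gc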